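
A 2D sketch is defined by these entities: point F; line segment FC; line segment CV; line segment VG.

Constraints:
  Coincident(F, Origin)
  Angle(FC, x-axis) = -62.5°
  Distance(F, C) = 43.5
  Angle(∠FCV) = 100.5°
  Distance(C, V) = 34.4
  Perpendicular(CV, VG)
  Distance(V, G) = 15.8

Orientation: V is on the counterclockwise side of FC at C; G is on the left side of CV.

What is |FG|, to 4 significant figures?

50.19

F is at the origin; FC runs at -62.5° with length 43.5, so C = 43.5·(cos -62.5°, sin -62.5°) = (20.09, -38.58). ∠FCV = 100.5°, so CV runs at -62.5° + (180° − 100.5°) = 17.00° from the x-axis; with |CV| = 34.4, V = C + 34.4·(cos 17.00°, sin 17.00°) = (52.98, -28.53). CV is perpendicular to VG; with |VG| = 15.8 on the left of CV, G = V + 15.8·(-0.2924, 0.9563) = (48.36, -13.42). Then |FG| = |G − F| = 50.19.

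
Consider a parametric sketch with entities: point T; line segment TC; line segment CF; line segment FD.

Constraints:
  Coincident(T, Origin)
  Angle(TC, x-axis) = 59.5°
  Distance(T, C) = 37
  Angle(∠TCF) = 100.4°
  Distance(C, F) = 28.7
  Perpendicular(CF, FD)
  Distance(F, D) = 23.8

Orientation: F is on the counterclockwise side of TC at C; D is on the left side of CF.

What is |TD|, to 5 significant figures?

37.553

∠TCF = 100.4°, so CF runs at 59.5° + (180° − 100.4°) = 139.10° from the x-axis; with |CF| = 28.7, F = C + 28.7·(cos 139.10°, sin 139.10°) = (-2.9141, 50.671). CF is perpendicular to FD; with |FD| = 23.8 on the left of CF, D = F + 23.8·(-0.65474, -0.75585) = (-18.497, 32.682). Then |TD| = |D − T| = 37.553.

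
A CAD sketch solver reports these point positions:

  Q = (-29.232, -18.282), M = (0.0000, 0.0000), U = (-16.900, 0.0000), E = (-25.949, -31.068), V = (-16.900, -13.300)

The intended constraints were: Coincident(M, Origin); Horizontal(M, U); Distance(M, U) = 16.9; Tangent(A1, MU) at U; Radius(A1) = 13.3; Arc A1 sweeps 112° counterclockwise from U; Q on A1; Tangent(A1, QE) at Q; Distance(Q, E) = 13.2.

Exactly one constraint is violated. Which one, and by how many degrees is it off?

Tangent(A1, QE) at Q — off by 7.60°.

M = (0.00, 0.00) ✓; M.y = 0.00, U.y = 0.00 ✓; |MU| = 16.90 ✓; ∠(VU, UM) = 90.00° ✓; |VU| = 13.30 ✓; bearing(V→Q) − bearing(V→U) = 112.0° ✓; |VQ| = 13.30 ✓; ∠(VQ, QE) = 97.60° ✗; |QE| = 13.20 ✓.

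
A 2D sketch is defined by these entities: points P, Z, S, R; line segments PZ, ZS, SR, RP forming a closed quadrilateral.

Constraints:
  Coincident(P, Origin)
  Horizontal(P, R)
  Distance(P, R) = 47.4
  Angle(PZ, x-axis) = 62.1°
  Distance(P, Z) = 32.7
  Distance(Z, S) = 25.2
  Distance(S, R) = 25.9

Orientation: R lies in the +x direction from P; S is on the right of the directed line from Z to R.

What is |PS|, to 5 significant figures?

22.382

Checks: |ZS| = 25.20 ✓; |SR| = 25.90 ✓.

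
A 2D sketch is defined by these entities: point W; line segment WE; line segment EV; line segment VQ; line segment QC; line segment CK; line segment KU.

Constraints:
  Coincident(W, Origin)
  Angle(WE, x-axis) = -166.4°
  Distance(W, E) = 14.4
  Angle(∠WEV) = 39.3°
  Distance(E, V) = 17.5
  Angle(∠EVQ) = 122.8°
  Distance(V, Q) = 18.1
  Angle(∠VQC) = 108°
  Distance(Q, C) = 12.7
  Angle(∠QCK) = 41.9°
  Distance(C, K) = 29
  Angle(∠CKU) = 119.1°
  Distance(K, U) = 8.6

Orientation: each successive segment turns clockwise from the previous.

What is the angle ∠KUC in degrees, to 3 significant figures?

48.1°

W is at the origin; WE runs at -166.4° with length 14.4, so E = (-14.0, -3.39). ∠WEV = 39.3° gives EV at 52.9° from the x-axis; with |EV| = 17.5, V = (-3.44, 10.6). ∠EVQ = 122.8° gives VQ at -4.30° from the x-axis; with |VQ| = 18.1, Q = (14.6, 9.21). ∠VQC = 108.0° gives QC at -76.3° from the x-axis; with |QC| = 12.7, C = (17.6, -3.12). ∠QCK = 41.9° gives CK at 146° from the x-axis; with |CK| = 29.0, K = (-6.31, 13.3). ∠CKU = 119.1° gives KU at 84.7° from the x-axis; with |KU| = 8.6, U = (-5.52, 21.8). Then cos ∠KUC = UK·UC / (|UK||UC|), giving 48.1°.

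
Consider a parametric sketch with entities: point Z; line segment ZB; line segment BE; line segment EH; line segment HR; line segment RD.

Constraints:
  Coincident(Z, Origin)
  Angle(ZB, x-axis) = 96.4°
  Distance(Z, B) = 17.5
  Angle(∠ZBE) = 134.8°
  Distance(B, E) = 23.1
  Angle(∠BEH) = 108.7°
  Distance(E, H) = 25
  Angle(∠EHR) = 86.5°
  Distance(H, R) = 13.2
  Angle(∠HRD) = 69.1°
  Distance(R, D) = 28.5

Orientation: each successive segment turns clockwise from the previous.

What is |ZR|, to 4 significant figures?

34.06

Z is at the origin; ZB runs at 96.4° with length 17.5, so B = (-1.951, 17.39). ∠ZBE = 134.8° gives BE at 51.20° from the x-axis; with |BE| = 23.1, E = (12.52, 35.39). ∠BEH = 108.7° gives EH at -20.10° from the x-axis; with |EH| = 25.0, H = (36.00, 26.80). ∠EHR = 86.5° gives HR at -113.6° from the x-axis; with |HR| = 13.2, R = (30.72, 14.71). Then |ZR| = |R − Z| = 34.06.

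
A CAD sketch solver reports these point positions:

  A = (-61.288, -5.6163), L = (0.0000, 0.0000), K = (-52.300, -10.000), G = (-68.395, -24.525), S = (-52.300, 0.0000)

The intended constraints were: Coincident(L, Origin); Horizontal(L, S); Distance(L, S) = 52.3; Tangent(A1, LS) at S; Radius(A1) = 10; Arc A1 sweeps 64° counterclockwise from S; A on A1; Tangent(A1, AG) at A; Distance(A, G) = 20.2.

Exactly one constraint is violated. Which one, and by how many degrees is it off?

Tangent(A1, AG) at A — off by 5.40°.

L = (0.00, 0.00) ✓; L.y = 0.00, S.y = 0.00 ✓; |LS| = 52.30 ✓; ∠(KS, SL) = 90.00° ✓; |KS| = 10.00 ✓; bearing(K→A) − bearing(K→S) = 64.00° ✓; |KA| = 10.00 ✓; ∠(KA, AG) = 84.60° ✗; |AG| = 20.20 ✓.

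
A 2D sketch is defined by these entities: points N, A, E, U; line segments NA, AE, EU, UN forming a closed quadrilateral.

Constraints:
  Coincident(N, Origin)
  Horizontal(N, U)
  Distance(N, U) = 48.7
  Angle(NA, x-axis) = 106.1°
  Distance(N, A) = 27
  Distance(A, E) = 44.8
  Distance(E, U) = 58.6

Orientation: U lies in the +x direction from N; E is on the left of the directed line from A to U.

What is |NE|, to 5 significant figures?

60.813

Checks: |AE| = 44.80 ✓; |EU| = 58.60 ✓.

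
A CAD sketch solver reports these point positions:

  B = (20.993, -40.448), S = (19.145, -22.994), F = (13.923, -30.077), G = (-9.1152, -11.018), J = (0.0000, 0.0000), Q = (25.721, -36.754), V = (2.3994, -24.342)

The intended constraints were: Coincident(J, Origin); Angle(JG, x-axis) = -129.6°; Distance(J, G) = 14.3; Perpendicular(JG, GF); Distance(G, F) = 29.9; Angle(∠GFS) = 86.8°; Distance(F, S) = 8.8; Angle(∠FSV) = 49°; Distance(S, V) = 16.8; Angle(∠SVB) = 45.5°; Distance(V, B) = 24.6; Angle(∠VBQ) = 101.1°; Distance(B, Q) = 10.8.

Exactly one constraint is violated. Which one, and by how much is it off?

Distance(B, Q) = 10.8 — off by 4.80.

J = (0.00, 0.00) ✓; JG at -129.6° ✓; |JG| = 14.30 ✓; ∠(JG, GF) = 90.00° ✓; |GF| = 29.90 ✓; ∠GFS = 86.80° ✓; |FS| = 8.800 ✓; ∠FSV = 49.00° ✓; |SV| = 16.80 ✓; ∠SVB = 45.50° ✓; |VB| = 24.60 ✓; ∠VBQ = 101.1° ✓; |BQ| = 6.000 ✗.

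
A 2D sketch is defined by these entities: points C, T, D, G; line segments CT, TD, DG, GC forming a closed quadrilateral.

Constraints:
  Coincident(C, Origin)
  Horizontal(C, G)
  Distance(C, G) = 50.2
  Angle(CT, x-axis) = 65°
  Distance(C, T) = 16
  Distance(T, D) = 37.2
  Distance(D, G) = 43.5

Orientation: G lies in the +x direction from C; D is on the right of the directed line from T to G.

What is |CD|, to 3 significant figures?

25.6

Checks: |CG| = 50.20 ✓; |CT| = 16.00 ✓; |TD| = 37.20 ✓; |DG| = 43.50 ✓.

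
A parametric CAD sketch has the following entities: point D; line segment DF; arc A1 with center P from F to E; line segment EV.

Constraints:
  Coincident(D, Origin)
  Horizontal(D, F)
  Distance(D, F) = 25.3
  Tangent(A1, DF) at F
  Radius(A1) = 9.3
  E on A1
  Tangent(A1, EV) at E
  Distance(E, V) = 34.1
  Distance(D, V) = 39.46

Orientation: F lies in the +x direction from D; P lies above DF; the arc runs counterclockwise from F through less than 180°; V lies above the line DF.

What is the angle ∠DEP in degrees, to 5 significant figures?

20.886°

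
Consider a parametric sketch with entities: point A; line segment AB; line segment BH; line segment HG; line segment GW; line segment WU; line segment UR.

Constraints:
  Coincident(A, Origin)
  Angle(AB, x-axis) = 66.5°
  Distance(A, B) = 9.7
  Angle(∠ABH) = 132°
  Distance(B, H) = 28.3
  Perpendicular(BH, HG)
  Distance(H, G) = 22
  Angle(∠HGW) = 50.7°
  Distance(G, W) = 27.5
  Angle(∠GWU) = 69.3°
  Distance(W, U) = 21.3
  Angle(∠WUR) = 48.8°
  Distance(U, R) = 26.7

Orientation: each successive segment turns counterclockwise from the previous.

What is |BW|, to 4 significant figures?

8.383

A is at the origin; AB runs at 66.5° with length 9.7, so B = (3.868, 8.895). ∠ABH = 132.0° gives BH at 114.5° from the x-axis; with |BH| = 28.3, H = (-7.868, 34.65). BH ⟂ HG, so HG runs at -155.5°; with |HG| = 22.0, G = (-27.89, 25.52). ∠HGW = 50.7° gives GW at -26.20° from the x-axis; with |GW| = 27.5, W = (-3.212, 13.38). Then |BW| = |W − B| = 8.383.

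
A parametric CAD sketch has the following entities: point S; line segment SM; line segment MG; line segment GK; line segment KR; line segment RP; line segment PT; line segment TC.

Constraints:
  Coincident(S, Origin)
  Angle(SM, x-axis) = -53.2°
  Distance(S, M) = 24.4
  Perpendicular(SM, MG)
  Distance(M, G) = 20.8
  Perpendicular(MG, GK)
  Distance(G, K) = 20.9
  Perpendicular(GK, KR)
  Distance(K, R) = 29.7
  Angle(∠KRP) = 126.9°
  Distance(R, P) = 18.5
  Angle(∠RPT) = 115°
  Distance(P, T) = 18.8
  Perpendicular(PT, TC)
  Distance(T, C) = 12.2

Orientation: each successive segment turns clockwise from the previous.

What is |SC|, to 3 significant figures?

29.1

∠RPT = 115.0° gives PT at -81.3° from the x-axis; with |PT| = 18.8, T = (29.8, -21.2). The perpendicularity gives TC at right angles to PT, so TC runs at -171°; with |TC| = 12.2, C = (17.8, -23.1). Then |SC| = |C − S| = 29.1.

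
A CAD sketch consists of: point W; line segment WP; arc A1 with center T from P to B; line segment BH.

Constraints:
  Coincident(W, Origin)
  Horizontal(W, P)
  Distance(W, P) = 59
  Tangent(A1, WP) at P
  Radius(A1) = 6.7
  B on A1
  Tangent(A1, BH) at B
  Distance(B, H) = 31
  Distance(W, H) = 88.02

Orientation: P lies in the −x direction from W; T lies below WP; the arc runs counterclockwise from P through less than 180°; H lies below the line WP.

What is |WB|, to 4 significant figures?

64.18

Checks: W.y = 0.00, P.y = 0.00 ✓; |TB| = 6.700 ✓; ∠(TB, BH) = 90.00° ✓; |BH| = 31.00 ✓; |WH| = 88.02 ✓.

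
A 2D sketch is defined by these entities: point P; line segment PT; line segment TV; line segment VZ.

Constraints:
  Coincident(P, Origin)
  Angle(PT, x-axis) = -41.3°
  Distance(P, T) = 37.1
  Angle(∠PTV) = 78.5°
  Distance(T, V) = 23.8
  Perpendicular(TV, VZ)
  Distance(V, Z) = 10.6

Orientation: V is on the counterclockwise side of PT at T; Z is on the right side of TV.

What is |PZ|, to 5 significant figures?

49.738

∠PTV = 78.5°, so TV runs at -41.3° + (180° − 78.5°) = 60.200° from the x-axis; with |TV| = 23.8, V = T + 23.8·(cos 60.200°, sin 60.200°) = (39.700, -3.8332). TV is perpendicular to VZ; with |VZ| = 10.6 on the right of TV, Z = V + 10.6·(0.86777, -0.49697) = (48.898, -9.1012). Then |PZ| = |Z − P| = 49.738.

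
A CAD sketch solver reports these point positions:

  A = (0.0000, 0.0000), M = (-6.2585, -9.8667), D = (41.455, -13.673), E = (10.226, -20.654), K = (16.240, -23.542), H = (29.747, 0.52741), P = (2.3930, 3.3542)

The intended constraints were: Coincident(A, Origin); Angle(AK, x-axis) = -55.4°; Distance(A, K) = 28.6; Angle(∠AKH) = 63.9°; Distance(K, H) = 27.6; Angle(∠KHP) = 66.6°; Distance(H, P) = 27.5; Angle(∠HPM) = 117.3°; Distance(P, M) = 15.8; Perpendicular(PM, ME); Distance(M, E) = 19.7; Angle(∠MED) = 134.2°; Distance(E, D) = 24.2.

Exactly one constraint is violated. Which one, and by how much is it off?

Distance(E, D) = 24.2 — off by 7.80.

A = (0.00, 0.00) ✓; AK at -55.40° ✓; |AK| = 28.60 ✓; ∠AKH = 63.90° ✓; |KH| = 27.60 ✓; ∠KHP = 66.60° ✓; |HP| = 27.50 ✓; ∠HPM = 117.3° ✓; |PM| = 15.80 ✓; ∠(PM, ME) = 90.00° ✓; |ME| = 19.70 ✓; ∠MED = 134.2° ✓; |ED| = 32.00 ✗.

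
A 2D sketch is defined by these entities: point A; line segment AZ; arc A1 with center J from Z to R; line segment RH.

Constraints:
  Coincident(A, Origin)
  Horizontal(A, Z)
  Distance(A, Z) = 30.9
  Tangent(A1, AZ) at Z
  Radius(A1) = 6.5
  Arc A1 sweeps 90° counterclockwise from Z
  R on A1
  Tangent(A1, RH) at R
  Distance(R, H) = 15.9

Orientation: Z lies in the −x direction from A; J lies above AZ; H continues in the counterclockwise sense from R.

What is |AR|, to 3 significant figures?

25.3

A is at the origin; AZ is horizontal with |AZ| = 30.9 and Z on the −x side, so Z = (-30.9, 0.00). A1 meets AZ tangentially, so JZ is at right angles to AZ, so J = Z + (0, 6.5) = (-30.9, 6.50). On A1, Z sits at bearing -90° from J; a 90° counterclockwise sweep puts R at bearing 0°, so R = J + 6.5·(cos 0°, sin 0°) = (-24.4, 6.50). Then |AR| = |R − A| = 25.3.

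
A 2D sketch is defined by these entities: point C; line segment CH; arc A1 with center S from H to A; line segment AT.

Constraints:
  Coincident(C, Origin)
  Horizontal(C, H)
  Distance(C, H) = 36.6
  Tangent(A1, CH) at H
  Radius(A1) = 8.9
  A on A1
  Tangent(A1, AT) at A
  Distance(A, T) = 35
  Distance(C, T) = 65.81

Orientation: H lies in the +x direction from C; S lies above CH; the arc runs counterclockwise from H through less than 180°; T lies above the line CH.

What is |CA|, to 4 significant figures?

46.04

Checks: ∠(SH, HC) = 90.00° ✓; |SH| = 8.900 ✓; |SA| = 8.900 ✓; ∠(SA, AT) = 90.00° ✓; |AT| = 35.00 ✓; |CT| = 65.81 ✓.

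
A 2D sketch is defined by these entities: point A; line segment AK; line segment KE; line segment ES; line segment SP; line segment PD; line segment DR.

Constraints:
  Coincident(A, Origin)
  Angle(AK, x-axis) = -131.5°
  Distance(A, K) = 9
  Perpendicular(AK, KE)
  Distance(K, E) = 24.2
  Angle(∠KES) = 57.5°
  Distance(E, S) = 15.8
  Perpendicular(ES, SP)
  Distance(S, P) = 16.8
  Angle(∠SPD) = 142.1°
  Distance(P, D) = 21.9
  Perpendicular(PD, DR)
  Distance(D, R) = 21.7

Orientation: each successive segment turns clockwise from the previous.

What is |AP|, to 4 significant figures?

4.947

A is at the origin; AK runs at -131.5° with length 9.0, so K = (-5.964, -6.741). AK ⟂ KE, so KE runs at 138.5°; with |KE| = 24.2, E = (-24.09, 9.295). ∠KES = 57.5° gives ES at 16.00° from the x-axis; with |ES| = 15.8, S = (-8.900, 13.65). ES ⟂ SP, so SP runs at -74.00°; with |SP| = 16.8, P = (-4.270, -2.499). Then |AP| = |P − A| = 4.947.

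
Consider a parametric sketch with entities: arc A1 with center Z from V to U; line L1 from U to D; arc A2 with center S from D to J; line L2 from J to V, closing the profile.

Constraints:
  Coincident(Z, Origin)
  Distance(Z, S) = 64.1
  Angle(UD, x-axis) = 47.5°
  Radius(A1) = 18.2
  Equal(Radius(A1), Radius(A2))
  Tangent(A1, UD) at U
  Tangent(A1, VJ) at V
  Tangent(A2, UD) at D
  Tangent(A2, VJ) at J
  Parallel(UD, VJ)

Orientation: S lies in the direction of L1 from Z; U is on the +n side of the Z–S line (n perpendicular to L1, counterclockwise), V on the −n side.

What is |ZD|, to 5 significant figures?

66.634

The slot axis is L1's direction at 47.5°, so u = (cos 47.5°, sin 47.5°) = (0.67559, 0.73728) and n = (−sin 47.5°, cos 47.5°) = (-0.73728, 0.67559). Z is at the origin and S lies 64.1 along u from Z, so S = 64.1·u = (43.305, 47.259). Tangency of A1 to both parallel lines with radius 18.2 puts U and V at Z ± 18.2·n: U = (-13.418, 12.296), V = (13.418, -12.296). Equal radii place D and J the same way about S: D = S + 18.2·n = (29.887, 59.555), J = S − 18.2·n = (56.724, 34.964). Then |ZD| = |D − Z| = 66.634.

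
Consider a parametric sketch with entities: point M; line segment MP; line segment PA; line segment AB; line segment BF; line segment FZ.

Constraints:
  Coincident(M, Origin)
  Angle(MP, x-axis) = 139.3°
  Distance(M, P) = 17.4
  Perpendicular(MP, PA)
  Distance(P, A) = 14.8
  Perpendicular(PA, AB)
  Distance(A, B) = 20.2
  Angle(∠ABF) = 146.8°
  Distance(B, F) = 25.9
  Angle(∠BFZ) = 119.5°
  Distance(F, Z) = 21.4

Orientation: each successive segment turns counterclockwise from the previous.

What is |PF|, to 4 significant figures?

41.88

M is at the origin; MP runs at 139.3° with length 17.4, so P = (-13.19, 11.35). MP ⟂ PA, so PA runs at -130.7°; with |PA| = 14.8, A = (-22.84, 0.1261). PA ⟂ AB, so AB runs at -40.70°; with |AB| = 20.2, B = (-7.528, -13.05). ∠ABF = 146.8° gives BF at -7.500° from the x-axis; with |BF| = 25.9, F = (18.15, -16.43). Then |PF| = |F − P| = 41.88.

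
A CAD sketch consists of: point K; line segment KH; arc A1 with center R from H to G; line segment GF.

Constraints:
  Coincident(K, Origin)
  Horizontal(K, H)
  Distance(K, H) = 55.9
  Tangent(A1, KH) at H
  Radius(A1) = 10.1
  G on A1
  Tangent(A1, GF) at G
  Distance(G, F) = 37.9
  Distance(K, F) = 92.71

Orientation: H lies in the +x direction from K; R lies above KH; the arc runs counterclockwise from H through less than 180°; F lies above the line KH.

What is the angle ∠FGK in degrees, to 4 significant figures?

128.0°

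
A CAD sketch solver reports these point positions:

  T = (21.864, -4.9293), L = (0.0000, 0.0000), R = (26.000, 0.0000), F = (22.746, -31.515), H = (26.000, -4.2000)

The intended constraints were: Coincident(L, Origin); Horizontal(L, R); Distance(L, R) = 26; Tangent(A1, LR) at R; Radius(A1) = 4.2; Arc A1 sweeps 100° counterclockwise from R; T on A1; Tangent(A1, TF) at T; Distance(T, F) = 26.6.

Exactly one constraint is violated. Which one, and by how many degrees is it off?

Tangent(A1, TF) at T — off by 8.10°.

L = (0.00, 0.00) ✓; L.y = 0.00, R.y = 0.00 ✓; |LR| = 26.00 ✓; ∠(HR, RL) = 90.00° ✓; |HR| = 4.200 ✓; bearing(H→T) − bearing(H→R) = 100.0° ✓; |HT| = 4.200 ✓; ∠(HT, TF) = 98.10° ✗; |TF| = 26.60 ✓.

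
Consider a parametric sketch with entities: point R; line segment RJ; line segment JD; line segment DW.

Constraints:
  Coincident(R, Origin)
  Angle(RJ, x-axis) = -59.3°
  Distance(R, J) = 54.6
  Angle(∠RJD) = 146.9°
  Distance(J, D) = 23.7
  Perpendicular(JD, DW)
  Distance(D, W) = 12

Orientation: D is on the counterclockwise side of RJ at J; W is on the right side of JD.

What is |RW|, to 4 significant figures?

81.06

R is at the origin; RJ runs at -59.3° with length 54.6, so J = 54.6·(cos -59.3°, sin -59.3°) = (27.88, -46.95). ∠RJD = 146.9°, so JD runs at -59.3° + (180° − 146.9°) = -26.20° from the x-axis; with |JD| = 23.7, D = J + 23.7·(cos -26.20°, sin -26.20°) = (49.14, -57.41). JD ⟂ DW; with |DW| = 12.0 on the right of JD, W = D + 12.0·(-0.4415, -0.8973) = (43.84, -68.18). Then |RW| = |W − R| = 81.06.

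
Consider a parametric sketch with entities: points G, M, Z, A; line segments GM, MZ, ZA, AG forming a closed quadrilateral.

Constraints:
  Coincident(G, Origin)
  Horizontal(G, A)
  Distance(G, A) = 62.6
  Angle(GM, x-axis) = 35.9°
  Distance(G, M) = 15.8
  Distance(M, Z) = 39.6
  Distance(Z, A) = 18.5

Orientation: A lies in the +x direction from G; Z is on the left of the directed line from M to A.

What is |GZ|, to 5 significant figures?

54.120

G is at the origin; G and A share the same y with |GA| = 62.6 and A in +x, so A = (62.6, 0). GM runs at 35.9° with |GM| = 15.8, so M = (12.799, 9.2647). Z is determined by |MZ| = 39.6 and |ZA| = 18.5 together: it lies at the intersection of circle(M, 39.6) and circle(A, 18.5). With |MA| = 50.656, the foot of the radical line on MA is 37.428 from M and the perpendicular offset is √(39.6² − 37.428²) = 12.934. Taking the left-of-MA solution: Z = (51.961, 15.135).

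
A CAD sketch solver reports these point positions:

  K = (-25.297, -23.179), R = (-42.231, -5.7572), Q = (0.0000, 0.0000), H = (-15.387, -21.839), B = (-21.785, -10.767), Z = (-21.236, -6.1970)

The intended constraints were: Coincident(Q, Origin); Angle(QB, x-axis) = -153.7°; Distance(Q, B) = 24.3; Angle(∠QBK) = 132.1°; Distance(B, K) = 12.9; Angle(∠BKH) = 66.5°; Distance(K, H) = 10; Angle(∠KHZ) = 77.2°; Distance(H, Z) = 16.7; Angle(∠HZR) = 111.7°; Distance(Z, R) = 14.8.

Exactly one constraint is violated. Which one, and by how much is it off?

Distance(Z, R) = 14.8 — off by 6.20.

Q = (0.00, 0.00) ✓; QB at -153.7° ✓; |QB| = 24.30 ✓; ∠QBK = 132.1° ✓; |BK| = 12.90 ✓; ∠BKH = 66.50° ✓; |KH| = 10.00 ✓; ∠KHZ = 77.20° ✓; |HZ| = 16.70 ✓; ∠HZR = 111.7° ✓; |ZR| = 21.00 ✗.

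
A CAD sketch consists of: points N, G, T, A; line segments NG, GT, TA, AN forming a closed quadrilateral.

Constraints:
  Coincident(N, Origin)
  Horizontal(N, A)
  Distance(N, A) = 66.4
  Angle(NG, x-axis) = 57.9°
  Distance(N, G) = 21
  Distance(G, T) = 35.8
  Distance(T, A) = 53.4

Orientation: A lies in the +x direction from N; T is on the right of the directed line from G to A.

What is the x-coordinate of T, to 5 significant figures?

16.012

Checks: |GT| = 35.80 ✓; |TA| = 53.40 ✓.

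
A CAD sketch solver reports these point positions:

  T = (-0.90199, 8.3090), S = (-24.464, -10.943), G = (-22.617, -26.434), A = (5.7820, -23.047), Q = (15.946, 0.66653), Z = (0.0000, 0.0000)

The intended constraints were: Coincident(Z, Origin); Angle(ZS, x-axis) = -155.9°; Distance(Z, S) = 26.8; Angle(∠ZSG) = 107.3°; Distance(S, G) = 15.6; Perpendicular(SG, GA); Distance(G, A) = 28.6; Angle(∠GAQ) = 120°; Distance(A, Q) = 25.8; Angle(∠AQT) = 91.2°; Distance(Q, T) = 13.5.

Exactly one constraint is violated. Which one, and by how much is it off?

Distance(Q, T) = 13.5 — off by 5.00.

Z = (0.00, 0.00) ✓; ZS at -155.9° ✓; |ZS| = 26.80 ✓; ∠ZSG = 107.3° ✓; |SG| = 15.60 ✓; ∠(SG, GA) = 90.00° ✓; |GA| = 28.60 ✓; ∠GAQ = 120.0° ✓; |AQ| = 25.80 ✓; ∠AQT = 91.20° ✓; |QT| = 18.50 ✗.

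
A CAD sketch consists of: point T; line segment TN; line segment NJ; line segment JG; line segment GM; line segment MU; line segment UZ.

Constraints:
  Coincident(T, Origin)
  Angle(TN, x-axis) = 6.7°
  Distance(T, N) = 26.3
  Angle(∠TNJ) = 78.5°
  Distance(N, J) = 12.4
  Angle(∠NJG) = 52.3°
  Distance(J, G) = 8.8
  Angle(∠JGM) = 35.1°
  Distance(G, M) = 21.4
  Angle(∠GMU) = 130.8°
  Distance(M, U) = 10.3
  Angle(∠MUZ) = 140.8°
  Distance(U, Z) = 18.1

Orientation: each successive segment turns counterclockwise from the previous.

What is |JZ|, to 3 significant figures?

29.9

∠GMU = 130.8° gives MU at 70.0° from the x-axis; with |MU| = 10.3, U = (40.8, 24.8). ∠MUZ = 140.8° gives UZ at 109° from the x-axis; with |UZ| = 18.1, Z = (34.9, 41.9). Then |JZ| = |Z − J| = 29.9.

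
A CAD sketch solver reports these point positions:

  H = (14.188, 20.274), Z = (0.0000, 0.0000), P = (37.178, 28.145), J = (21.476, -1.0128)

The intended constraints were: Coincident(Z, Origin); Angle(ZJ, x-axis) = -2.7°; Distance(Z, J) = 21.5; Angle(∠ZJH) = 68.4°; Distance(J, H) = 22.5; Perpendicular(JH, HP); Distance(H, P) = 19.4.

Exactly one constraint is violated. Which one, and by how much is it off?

Distance(H, P) = 19.4 — off by 4.90.

Z = (0.00, 0.00) ✓; ZJ at -2.700° ✓; |ZJ| = 21.50 ✓; ∠ZJH = 68.40° ✓; |JH| = 22.50 ✓; ∠(JH, HP) = 90.00° ✓; |HP| = 24.30 ✗.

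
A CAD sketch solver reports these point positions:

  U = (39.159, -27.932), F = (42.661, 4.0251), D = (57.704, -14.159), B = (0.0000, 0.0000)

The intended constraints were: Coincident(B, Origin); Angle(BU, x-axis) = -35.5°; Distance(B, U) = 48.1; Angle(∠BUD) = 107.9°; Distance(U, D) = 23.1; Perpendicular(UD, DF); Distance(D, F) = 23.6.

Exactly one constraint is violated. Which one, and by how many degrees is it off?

Perpendicular(UD, DF) — off by 3.00°.

B = (0.00, 0.00) ✓; BU at -35.50° ✓; |BU| = 48.10 ✓; ∠BUD = 107.9° ✓; |UD| = 23.10 ✓; ∠(UD, DF) = 93.00° ✗; |DF| = 23.60 ✓.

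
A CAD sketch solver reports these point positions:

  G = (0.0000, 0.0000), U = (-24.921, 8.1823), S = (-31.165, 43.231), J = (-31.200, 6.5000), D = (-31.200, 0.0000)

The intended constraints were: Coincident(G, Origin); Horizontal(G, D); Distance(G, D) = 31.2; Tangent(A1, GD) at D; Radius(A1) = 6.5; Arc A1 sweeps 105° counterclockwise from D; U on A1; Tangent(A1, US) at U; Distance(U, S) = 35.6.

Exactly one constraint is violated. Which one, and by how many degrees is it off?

Tangent(A1, US) at U — off by 4.90°.

G = (0.00, 0.00) ✓; G.y = 0.00, D.y = 0.00 ✓; |GD| = 31.20 ✓; ∠(JD, DG) = 90.00° ✓; |JD| = 6.500 ✓; bearing(J→U) − bearing(J→D) = 105.0° ✓; |JU| = 6.500 ✓; ∠(JU, US) = 94.90° ✗; |US| = 35.60 ✓.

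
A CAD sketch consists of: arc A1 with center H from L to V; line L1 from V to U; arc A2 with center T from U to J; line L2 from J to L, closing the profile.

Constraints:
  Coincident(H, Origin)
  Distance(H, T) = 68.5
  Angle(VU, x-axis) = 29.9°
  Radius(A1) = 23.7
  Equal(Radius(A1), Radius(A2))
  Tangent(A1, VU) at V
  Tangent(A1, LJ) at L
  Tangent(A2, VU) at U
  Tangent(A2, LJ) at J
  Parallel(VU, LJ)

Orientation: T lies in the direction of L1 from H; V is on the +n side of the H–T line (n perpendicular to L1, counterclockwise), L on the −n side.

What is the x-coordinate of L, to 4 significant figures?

11.81

The slot axis is L1's direction at 29.9°, so u = (cos 29.9°, sin 29.9°) = (0.8669, 0.4985) and n = (−sin 29.9°, cos 29.9°) = (-0.4985, 0.8669). H is at the origin and T lies 68.5 along u from H, so T = 68.5·u = (59.38, 34.15). Tangency of A1 to both parallel lines with radius 23.7 puts V and L at H ± 23.7·n: V = (-11.81, 20.55), L = (11.81, -20.55). So L.x = 11.81.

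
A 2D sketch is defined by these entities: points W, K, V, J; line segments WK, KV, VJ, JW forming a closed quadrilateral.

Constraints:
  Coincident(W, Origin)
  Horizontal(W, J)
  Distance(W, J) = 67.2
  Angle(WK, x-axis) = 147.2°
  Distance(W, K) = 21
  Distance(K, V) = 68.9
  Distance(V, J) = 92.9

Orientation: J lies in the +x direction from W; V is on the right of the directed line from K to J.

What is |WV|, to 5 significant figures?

56.977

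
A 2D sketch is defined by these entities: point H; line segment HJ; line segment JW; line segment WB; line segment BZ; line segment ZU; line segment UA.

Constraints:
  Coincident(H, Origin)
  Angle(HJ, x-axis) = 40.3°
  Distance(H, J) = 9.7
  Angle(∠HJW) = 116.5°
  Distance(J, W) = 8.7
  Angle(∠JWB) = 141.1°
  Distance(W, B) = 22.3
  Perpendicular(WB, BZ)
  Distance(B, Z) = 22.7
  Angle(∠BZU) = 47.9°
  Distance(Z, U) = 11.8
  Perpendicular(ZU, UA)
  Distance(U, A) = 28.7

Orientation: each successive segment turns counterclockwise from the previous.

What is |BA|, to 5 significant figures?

12.340

H is at the origin; HJ runs at 40.3° with length 9.7, so J = (7.3979, 6.2739). ∠HJW = 116.5° gives JW at 103.80° from the x-axis; with |JW| = 8.7, W = (5.3226, 14.723). ∠JWB = 141.1° gives WB at 142.70° from the x-axis; with |WB| = 22.3, B = (-12.416, 28.236). WB ⟂ BZ, so BZ runs at -127.30°; with |BZ| = 22.7, Z = (-26.172, 10.179). ∠BZU = 47.9° gives ZU at 4.8000° from the x-axis; with |ZU| = 11.8, U = (-14.414, 11.166). ZU ⟂ UA, so UA runs at 94.800°; with |UA| = 28.7, A = (-16.815, 39.766). Then |BA| = |A − B| = 12.340.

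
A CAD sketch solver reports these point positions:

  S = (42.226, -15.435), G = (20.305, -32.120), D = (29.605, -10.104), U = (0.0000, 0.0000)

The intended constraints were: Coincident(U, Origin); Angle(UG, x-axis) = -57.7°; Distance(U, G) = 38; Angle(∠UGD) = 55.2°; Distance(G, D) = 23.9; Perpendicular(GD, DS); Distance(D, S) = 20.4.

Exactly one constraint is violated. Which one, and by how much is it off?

Distance(D, S) = 20.4 — off by 6.70.

U = (0.00, 0.00) ✓; UG at -57.70° ✓; |UG| = 38.00 ✓; ∠UGD = 55.20° ✓; |GD| = 23.90 ✓; ∠(GD, DS) = 90.00° ✓; |DS| = 13.70 ✗.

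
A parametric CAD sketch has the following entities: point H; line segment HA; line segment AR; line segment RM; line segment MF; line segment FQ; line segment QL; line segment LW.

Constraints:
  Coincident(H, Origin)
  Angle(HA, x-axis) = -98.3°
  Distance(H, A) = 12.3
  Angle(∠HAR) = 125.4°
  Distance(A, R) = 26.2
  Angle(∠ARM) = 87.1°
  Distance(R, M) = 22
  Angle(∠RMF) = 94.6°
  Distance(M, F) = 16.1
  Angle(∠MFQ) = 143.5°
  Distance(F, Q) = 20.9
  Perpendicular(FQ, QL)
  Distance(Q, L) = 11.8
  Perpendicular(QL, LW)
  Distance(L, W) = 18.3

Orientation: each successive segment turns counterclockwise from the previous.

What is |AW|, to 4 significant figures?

17.66

FQ is perpendicular to QL, so QL runs at -98.90°; with |QL| = 11.8, L = (-2.237, -10.58). QL ⟂ LW, so LW runs at -8.900°; with |LW| = 18.3, W = (15.84, -13.41). Then |AW| = |W − A| = 17.66.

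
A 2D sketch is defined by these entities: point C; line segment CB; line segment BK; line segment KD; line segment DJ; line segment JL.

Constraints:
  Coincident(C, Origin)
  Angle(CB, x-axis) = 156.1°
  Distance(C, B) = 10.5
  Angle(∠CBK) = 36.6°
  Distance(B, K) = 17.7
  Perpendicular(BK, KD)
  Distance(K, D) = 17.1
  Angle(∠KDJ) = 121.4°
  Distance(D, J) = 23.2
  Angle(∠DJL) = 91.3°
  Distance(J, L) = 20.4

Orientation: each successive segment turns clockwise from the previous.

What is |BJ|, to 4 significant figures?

29.26

The perpendicularity gives KD at right angles to BK, so KD runs at -77.30°; with |KD| = 17.1, D = (11.43, -8.536). ∠KDJ = 121.4° gives DJ at -135.9° from the x-axis; with |DJ| = 23.2, J = (-5.234, -24.68). Then |BJ| = |J − B| = 29.26.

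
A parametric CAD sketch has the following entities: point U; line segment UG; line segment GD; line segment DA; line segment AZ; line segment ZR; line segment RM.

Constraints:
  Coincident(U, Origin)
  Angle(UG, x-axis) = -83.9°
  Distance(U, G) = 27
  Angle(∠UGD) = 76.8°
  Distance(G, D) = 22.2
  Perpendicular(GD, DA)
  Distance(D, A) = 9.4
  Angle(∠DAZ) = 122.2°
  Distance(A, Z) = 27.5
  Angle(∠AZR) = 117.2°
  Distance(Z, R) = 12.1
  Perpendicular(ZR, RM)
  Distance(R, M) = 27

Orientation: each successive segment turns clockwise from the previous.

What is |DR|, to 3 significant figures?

38.1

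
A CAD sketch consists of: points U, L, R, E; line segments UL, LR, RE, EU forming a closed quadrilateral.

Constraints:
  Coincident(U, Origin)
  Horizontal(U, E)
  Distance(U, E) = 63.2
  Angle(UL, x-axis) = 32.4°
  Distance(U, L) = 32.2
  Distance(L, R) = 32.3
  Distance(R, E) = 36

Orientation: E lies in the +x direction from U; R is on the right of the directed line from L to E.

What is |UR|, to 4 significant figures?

33.87

Checks: |LR| = 32.30 ✓; |RE| = 36.00 ✓.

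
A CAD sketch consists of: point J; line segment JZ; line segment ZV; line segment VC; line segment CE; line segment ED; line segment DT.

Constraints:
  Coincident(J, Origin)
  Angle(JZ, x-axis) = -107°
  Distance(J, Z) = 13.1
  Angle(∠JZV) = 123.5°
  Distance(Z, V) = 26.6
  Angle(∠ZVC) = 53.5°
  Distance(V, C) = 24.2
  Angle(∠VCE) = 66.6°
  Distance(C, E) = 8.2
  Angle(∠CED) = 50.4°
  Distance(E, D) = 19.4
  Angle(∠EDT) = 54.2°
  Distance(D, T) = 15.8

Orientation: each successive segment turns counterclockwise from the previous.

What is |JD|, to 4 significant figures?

34.77

∠VCE = 66.6° gives CE at -170.6° from the x-axis; with |CE| = 8.2, E = (10.85, -10.91). ∠CED = 50.4° gives ED at -41.00° from the x-axis; with |ED| = 19.4, D = (25.50, -23.64). Then |JD| = |D − J| = 34.77.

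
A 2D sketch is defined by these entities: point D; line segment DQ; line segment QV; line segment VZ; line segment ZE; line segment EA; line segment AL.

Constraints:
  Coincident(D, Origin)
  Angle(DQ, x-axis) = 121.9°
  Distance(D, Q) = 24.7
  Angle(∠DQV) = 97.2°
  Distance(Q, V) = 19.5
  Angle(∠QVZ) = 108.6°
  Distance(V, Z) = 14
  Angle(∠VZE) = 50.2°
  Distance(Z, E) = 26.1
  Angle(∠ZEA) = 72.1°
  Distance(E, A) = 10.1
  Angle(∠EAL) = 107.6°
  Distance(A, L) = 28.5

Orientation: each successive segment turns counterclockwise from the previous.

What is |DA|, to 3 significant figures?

29.9

D is at the origin; DQ runs at 121.9° with length 24.7, so Q = (-13.1, 21.0). ∠DQV = 97.2° gives QV at -155° from the x-axis; with |QV| = 19.5, V = (-30.8, 12.8). ∠QVZ = 108.6° gives VZ at -83.9° from the x-axis; with |VZ| = 14.0, Z = (-29.3, -1.10). ∠VZE = 50.2° gives ZE at 45.9° from the x-axis; with |ZE| = 26.1, E = (-11.1, 17.6). ∠ZEA = 72.1° gives EA at 154° from the x-axis; with |EA| = 10.1, A = (-20.2, 22.1). Then |DA| = |A − D| = 29.9.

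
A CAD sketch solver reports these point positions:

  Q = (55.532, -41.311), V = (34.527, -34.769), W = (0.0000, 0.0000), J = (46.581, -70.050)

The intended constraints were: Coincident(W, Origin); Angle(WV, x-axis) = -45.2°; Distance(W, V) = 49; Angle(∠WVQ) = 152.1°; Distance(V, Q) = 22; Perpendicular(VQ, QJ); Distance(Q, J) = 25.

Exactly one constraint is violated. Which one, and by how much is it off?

Distance(Q, J) = 25 — off by 5.10.

W = (0.00, 0.00) ✓; WV at -45.20° ✓; |WV| = 49.00 ✓; ∠WVQ = 152.1° ✓; |VQ| = 22.00 ✓; ∠(VQ, QJ) = 90.00° ✓; |QJ| = 30.10 ✗.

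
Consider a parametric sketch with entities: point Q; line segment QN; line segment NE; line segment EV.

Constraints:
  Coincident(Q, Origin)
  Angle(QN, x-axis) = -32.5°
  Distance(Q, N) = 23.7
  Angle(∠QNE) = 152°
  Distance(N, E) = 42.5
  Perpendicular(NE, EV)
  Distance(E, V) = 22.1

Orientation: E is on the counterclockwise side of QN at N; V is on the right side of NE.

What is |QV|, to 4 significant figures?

71.60

Q is at the origin; QN runs at -32.5° with length 23.7, so N = 23.7·(cos -32.5°, sin -32.5°) = (19.99, -12.73). ∠QNE = 152.0°, so NE runs at -32.5° + (180° − 152.0°) = -4.500° from the x-axis; with |NE| = 42.5, E = N + 42.5·(cos -4.500°, sin -4.500°) = (62.36, -16.07). NE ⟂ EV; with |EV| = 22.1 on the right of NE, V = E + 22.1·(-0.07846, -0.9969) = (60.62, -38.10). Then |QV| = |V − Q| = 71.60.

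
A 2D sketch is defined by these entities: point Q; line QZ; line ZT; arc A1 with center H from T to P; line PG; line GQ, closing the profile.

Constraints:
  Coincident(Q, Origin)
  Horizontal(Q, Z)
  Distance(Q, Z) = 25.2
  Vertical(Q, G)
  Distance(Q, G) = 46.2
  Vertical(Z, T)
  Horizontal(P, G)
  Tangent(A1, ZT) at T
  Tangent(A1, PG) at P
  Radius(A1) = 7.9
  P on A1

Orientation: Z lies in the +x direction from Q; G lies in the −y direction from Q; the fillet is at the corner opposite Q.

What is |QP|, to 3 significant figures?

49.3

Q is at the origin; Q and Z share the same y with |QZ| = 25.2 and Z on the +x side, so Z = (25.2, 0.00). Q and G share the same x with |QG| = 46.2 and G on the −y side, so G = (0.00, -46.2). The virtual corner opposite Q is at (25.2, -46.2). Tangency of A1 to ZT means the radius HT is perpendicular to ZT and tangency of A1 to PG means the radius HP is perpendicular to PG, with radius 7.9, so the center H sits 7.9 in from both sides at H = (17.3, -38.3). That places the tangent points at T = (25.2, -38.3) on ZT and P = (17.3, -46.2) on PG. Then |QP| = |P − Q| = 49.3.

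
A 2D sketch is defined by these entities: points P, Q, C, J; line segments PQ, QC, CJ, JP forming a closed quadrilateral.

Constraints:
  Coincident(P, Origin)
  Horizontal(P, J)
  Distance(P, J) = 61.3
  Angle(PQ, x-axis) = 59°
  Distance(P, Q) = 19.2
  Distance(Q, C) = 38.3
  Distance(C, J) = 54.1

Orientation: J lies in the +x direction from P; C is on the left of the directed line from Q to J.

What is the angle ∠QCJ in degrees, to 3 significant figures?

69.1°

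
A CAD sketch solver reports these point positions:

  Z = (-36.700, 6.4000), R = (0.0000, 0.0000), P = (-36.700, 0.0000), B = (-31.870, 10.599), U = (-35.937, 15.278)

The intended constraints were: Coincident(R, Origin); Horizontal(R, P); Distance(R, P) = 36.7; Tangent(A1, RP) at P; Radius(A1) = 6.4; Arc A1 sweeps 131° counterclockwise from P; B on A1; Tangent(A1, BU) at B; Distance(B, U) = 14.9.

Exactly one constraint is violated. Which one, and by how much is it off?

Distance(B, U) = 14.9 — off by 8.70.

R = (0.00, 0.00) ✓; R.y = 0.00, P.y = 0.00 ✓; |RP| = 36.70 ✓; ∠(ZP, PR) = 90.00° ✓; |ZP| = 6.400 ✓; bearing(Z→B) − bearing(Z→P) = 131.0° ✓; |ZB| = 6.400 ✓; ∠(ZB, BU) = 90.01° ✓; |BU| = 6.199 ✗.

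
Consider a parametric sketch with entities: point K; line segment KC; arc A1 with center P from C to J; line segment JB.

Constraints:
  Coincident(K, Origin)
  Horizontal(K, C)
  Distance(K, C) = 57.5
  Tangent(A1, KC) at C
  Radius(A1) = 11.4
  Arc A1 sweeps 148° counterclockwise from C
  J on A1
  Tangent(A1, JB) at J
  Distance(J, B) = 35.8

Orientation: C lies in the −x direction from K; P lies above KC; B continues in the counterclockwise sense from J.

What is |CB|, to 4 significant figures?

46.85

On A1, C sits at bearing -90° from P; a 148° counterclockwise sweep puts J at bearing 58°, so J = P + 11.4·(cos 58°, sin 58°) = (-51.46, 21.07). A1 meets JB tangentially, so PJ is at right angles to JB, so JB runs along (−sin 58°, cos 58°); with |JB| = 35.8, B = (-81.82, 40.04). Then |CB| = |B − C| = 46.85.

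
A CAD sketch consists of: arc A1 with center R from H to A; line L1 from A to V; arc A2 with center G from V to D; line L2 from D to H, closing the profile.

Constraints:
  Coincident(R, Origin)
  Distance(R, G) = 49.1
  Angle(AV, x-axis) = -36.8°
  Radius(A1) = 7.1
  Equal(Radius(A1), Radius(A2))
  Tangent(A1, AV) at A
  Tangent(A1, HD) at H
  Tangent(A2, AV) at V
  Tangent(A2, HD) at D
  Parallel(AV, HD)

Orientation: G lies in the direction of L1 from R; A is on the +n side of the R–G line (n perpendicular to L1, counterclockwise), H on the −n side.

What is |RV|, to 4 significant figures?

49.61

Tangency of A1 to both parallel lines with radius 7.1 puts A and H at R ± 7.1·n: A = (4.253, 5.685), H = (-4.253, -5.685). Equal radii place V and D the same way about G: V = G + 7.1·n = (43.57, -23.73), D = G − 7.1·n = (35.06, -35.10). Then |RV| = |V − R| = 49.61.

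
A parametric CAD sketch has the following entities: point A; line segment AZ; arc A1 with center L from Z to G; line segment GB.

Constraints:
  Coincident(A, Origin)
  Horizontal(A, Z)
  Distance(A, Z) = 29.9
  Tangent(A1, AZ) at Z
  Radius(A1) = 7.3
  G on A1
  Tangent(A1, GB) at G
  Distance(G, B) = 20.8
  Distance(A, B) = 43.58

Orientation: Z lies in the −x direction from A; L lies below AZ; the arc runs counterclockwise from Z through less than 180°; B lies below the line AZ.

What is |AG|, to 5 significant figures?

38.078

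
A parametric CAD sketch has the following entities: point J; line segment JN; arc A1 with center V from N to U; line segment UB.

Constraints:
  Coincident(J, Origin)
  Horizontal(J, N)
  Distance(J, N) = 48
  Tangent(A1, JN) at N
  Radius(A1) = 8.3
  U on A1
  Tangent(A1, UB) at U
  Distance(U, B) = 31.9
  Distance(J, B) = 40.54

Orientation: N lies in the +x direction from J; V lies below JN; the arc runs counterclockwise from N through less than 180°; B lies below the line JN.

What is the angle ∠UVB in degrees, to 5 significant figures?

75.416°

J is at the origin; J and N share the same y with |JN| = 48.0 and N on the +x side, so N = (48.000, 0.0000). A1 meets JN tangentially, so VN is at right angles to JN, so V = N + (0, -8.3) = (48.000, -8.3000). Since VU ⟂ UB (tangency), |VB| = √(8.3² + 31.9²) = 32.962 regardless of where U sits on A1. So B lies on both circle(J, 40.54) and circle(V, 32.962); the below-JN intersection is B = (25.001, -31.913). U is the foot of the tangent from B: U = (40.788, -4.1926).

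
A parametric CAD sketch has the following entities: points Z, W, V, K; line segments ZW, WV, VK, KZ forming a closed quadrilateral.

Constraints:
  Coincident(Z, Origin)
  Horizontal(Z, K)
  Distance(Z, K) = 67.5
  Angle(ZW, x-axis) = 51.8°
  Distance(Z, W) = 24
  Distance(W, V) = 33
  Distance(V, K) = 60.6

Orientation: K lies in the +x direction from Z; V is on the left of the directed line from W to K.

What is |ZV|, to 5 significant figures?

56.788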